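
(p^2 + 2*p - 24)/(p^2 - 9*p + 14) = (p^2 + 2*p - 24)/(p^2 - 9*p + 14)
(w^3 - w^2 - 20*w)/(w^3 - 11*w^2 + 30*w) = (w + 4)/(w - 6)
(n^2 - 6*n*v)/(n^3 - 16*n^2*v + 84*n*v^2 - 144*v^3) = n/(n^2 - 10*n*v + 24*v^2)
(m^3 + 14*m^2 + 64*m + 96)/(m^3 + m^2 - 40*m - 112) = (m + 6)/(m - 7)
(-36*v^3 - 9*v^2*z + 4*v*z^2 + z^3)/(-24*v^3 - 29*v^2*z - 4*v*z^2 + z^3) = (-12*v^2 + v*z + z^2)/(-8*v^2 - 7*v*z + z^2)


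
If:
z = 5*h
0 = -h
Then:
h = 0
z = 0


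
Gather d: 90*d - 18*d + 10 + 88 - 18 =72*d + 80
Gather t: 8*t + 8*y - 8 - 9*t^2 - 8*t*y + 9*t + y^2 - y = -9*t^2 + t*(17 - 8*y) + y^2 + 7*y - 8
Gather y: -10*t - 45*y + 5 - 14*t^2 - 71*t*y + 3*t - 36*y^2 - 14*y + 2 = -14*t^2 - 7*t - 36*y^2 + y*(-71*t - 59) + 7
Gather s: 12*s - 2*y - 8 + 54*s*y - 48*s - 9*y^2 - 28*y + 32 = s*(54*y - 36) - 9*y^2 - 30*y + 24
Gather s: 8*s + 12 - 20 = 8*s - 8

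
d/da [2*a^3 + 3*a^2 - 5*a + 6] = 6*a^2 + 6*a - 5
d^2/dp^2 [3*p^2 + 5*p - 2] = 6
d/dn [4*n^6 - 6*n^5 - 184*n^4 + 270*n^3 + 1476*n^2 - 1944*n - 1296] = 24*n^5 - 30*n^4 - 736*n^3 + 810*n^2 + 2952*n - 1944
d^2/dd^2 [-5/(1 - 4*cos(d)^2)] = 40*(-8*sin(d)^4 + 6*sin(d)^2 + 3)/(4*cos(d)^2 - 1)^3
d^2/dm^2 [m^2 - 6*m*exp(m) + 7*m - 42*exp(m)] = -6*m*exp(m) - 54*exp(m) + 2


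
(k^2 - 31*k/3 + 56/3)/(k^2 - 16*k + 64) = (k - 7/3)/(k - 8)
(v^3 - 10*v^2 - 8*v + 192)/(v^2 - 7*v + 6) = (v^2 - 4*v - 32)/(v - 1)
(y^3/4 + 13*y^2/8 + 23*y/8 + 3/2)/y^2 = y/4 + 13/8 + 23/(8*y) + 3/(2*y^2)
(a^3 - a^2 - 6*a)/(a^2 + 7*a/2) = 2*(a^2 - a - 6)/(2*a + 7)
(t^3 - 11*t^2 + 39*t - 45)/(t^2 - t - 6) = (t^2 - 8*t + 15)/(t + 2)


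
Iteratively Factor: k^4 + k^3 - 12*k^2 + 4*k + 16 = (k - 2)*(k^3 + 3*k^2 - 6*k - 8) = (k - 2)*(k + 4)*(k^2 - k - 2) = (k - 2)^2*(k + 4)*(k + 1)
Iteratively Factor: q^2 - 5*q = (q)*(q - 5)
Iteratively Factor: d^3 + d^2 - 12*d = (d + 4)*(d^2 - 3*d) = (d - 3)*(d + 4)*(d)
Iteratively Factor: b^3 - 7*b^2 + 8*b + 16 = (b - 4)*(b^2 - 3*b - 4) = (b - 4)*(b + 1)*(b - 4)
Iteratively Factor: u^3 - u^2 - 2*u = (u)*(u^2 - u - 2) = u*(u + 1)*(u - 2)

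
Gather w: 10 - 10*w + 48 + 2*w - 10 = 48 - 8*w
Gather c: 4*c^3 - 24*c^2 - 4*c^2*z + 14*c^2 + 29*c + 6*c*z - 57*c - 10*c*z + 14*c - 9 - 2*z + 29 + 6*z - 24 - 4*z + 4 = 4*c^3 + c^2*(-4*z - 10) + c*(-4*z - 14)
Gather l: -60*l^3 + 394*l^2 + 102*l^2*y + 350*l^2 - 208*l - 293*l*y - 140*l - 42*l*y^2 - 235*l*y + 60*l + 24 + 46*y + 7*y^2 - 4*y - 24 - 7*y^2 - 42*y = -60*l^3 + l^2*(102*y + 744) + l*(-42*y^2 - 528*y - 288)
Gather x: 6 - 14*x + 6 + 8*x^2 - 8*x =8*x^2 - 22*x + 12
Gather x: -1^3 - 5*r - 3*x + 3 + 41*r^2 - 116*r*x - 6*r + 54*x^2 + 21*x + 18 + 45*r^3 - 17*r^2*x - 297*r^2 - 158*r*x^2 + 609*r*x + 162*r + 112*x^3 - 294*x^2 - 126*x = 45*r^3 - 256*r^2 + 151*r + 112*x^3 + x^2*(-158*r - 240) + x*(-17*r^2 + 493*r - 108) + 20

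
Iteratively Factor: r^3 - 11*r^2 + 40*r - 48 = (r - 4)*(r^2 - 7*r + 12) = (r - 4)*(r - 3)*(r - 4)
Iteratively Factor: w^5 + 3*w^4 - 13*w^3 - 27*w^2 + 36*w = (w - 1)*(w^4 + 4*w^3 - 9*w^2 - 36*w) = (w - 1)*(w + 3)*(w^3 + w^2 - 12*w) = (w - 3)*(w - 1)*(w + 3)*(w^2 + 4*w) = w*(w - 3)*(w - 1)*(w + 3)*(w + 4)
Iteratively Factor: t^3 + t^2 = (t)*(t^2 + t) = t^2*(t + 1)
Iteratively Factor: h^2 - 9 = (h + 3)*(h - 3)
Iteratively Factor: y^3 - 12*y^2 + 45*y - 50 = (y - 5)*(y^2 - 7*y + 10) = (y - 5)^2*(y - 2)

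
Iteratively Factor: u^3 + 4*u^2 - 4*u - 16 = (u + 4)*(u^2 - 4) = (u - 2)*(u + 4)*(u + 2)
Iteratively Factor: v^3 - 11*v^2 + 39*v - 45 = (v - 5)*(v^2 - 6*v + 9) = (v - 5)*(v - 3)*(v - 3)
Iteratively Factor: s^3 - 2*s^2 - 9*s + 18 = (s + 3)*(s^2 - 5*s + 6) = (s - 3)*(s + 3)*(s - 2)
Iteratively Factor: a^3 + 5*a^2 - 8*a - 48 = (a - 3)*(a^2 + 8*a + 16) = (a - 3)*(a + 4)*(a + 4)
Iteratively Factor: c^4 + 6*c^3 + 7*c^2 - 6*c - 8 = (c + 4)*(c^3 + 2*c^2 - c - 2) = (c + 1)*(c + 4)*(c^2 + c - 2) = (c - 1)*(c + 1)*(c + 4)*(c + 2)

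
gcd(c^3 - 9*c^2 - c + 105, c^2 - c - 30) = 1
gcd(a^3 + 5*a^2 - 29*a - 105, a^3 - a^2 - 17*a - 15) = a^2 - 2*a - 15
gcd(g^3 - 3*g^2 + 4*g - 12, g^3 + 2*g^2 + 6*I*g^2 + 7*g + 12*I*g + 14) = 1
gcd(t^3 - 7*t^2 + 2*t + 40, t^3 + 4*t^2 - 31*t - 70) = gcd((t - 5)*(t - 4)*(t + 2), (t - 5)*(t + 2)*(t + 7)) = t^2 - 3*t - 10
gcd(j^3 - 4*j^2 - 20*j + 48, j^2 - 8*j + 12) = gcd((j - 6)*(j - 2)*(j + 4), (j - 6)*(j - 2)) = j^2 - 8*j + 12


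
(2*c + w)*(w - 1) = 2*c*w - 2*c + w^2 - w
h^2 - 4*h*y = h*(h - 4*y)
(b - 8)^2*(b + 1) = b^3 - 15*b^2 + 48*b + 64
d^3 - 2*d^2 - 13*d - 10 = (d - 5)*(d + 1)*(d + 2)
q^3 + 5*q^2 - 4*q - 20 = (q - 2)*(q + 2)*(q + 5)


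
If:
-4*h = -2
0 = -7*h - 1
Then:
No Solution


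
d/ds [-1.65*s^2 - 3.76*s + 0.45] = -3.3*s - 3.76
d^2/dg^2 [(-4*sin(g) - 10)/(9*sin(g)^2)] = 4*(sin(g)^3 + 10*sin(g)^2 - 2*sin(g) - 15)/(9*sin(g)^4)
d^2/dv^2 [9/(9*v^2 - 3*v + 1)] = 162*(-9*v^2 + 3*v + (6*v - 1)^2 - 1)/(9*v^2 - 3*v + 1)^3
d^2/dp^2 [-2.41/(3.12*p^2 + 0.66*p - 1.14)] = (46.919808*p^2 + 9.925344*p - 2.41*(6.24*p + 0.66)*(12.48*p + 1.32) - 17.143776)/(3.12*p^2 + 0.66*p - 1.14)^3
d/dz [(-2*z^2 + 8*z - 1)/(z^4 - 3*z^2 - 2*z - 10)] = 2*(2*(z - 2)*(-z^4 + 3*z^2 + 2*z + 10) - (2*z^2 - 8*z + 1)*(-2*z^3 + 3*z + 1))/(-z^4 + 3*z^2 + 2*z + 10)^2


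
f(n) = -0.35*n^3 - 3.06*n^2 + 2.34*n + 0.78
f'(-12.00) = -75.42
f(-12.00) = 136.86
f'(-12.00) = -75.42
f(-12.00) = 136.86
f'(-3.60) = 10.76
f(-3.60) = -30.97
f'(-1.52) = 9.22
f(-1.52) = -8.62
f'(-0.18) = 3.41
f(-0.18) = 0.26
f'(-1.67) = 9.63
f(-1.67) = -10.03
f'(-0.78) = 6.47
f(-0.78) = -2.74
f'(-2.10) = 10.56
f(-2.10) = -14.39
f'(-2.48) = 11.06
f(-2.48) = -18.50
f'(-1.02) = 7.49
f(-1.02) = -4.42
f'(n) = -1.05*n^2 - 6.12*n + 2.34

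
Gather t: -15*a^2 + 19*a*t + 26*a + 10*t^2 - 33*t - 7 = -15*a^2 + 26*a + 10*t^2 + t*(19*a - 33) - 7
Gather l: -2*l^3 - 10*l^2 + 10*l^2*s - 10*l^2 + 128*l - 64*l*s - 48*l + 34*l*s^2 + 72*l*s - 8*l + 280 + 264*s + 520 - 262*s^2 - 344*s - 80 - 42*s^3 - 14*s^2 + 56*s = -2*l^3 + l^2*(10*s - 20) + l*(34*s^2 + 8*s + 72) - 42*s^3 - 276*s^2 - 24*s + 720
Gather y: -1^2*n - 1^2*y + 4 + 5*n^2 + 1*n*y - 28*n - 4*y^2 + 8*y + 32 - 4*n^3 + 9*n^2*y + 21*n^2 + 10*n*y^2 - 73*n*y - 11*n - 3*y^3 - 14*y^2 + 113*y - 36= -4*n^3 + 26*n^2 - 40*n - 3*y^3 + y^2*(10*n - 18) + y*(9*n^2 - 72*n + 120)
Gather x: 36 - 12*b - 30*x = -12*b - 30*x + 36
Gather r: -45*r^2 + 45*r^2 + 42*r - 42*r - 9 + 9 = 0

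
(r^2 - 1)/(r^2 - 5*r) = (r^2 - 1)/(r*(r - 5))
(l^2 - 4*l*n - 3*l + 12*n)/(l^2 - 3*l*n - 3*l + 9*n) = (l - 4*n)/(l - 3*n)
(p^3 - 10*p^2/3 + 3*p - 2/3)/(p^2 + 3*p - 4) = (3*p^2 - 7*p + 2)/(3*(p + 4))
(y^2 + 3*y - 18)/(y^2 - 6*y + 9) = (y + 6)/(y - 3)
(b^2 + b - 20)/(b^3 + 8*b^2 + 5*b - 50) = (b - 4)/(b^2 + 3*b - 10)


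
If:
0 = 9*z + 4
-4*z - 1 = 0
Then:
No Solution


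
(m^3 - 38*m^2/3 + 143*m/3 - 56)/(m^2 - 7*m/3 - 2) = (3*m^2 - 29*m + 56)/(3*m + 2)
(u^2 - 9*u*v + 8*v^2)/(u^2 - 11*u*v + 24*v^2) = (u - v)/(u - 3*v)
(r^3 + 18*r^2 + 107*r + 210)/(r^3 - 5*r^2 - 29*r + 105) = (r^2 + 13*r + 42)/(r^2 - 10*r + 21)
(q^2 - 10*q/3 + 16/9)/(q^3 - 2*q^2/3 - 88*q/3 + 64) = (q - 2/3)/(q^2 + 2*q - 24)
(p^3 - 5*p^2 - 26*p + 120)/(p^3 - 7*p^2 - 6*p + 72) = (p + 5)/(p + 3)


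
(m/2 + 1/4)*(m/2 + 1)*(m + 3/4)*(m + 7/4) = m^4/4 + 5*m^3/4 + 137*m^2/64 + 185*m/128 + 21/64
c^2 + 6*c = c*(c + 6)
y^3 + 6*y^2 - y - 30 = (y - 2)*(y + 3)*(y + 5)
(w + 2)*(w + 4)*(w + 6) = w^3 + 12*w^2 + 44*w + 48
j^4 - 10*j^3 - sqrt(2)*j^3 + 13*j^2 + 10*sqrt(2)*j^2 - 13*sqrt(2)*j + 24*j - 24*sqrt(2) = (j - 8)*(j - 3)*(j + 1)*(j - sqrt(2))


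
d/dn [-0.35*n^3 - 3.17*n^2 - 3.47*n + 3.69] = -1.05*n^2 - 6.34*n - 3.47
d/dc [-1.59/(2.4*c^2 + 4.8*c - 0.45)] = 7.632*(c + 1)/(2.4*c^2 + 4.8*c - 0.45)^2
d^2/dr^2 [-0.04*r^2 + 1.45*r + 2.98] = -0.0800000000000000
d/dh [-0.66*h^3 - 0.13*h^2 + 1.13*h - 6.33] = -1.98*h^2 - 0.26*h + 1.13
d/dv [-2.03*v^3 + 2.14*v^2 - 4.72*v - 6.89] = -6.09*v^2 + 4.28*v - 4.72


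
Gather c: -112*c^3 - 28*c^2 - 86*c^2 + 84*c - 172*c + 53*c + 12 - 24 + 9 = -112*c^3 - 114*c^2 - 35*c - 3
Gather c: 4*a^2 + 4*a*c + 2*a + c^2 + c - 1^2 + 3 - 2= 4*a^2 + 2*a + c^2 + c*(4*a + 1)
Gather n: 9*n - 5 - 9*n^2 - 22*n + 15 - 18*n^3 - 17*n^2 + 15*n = -18*n^3 - 26*n^2 + 2*n + 10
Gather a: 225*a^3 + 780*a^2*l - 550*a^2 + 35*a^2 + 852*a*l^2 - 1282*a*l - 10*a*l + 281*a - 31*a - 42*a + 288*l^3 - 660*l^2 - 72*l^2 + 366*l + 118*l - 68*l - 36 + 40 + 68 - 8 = 225*a^3 + a^2*(780*l - 515) + a*(852*l^2 - 1292*l + 208) + 288*l^3 - 732*l^2 + 416*l + 64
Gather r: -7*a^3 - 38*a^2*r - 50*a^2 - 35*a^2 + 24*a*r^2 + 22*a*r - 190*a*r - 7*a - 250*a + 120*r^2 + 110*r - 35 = -7*a^3 - 85*a^2 - 257*a + r^2*(24*a + 120) + r*(-38*a^2 - 168*a + 110) - 35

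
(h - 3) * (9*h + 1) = 9*h^2 - 26*h - 3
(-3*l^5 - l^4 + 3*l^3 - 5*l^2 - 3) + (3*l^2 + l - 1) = -3*l^5 - l^4 + 3*l^3 - 2*l^2 + l - 4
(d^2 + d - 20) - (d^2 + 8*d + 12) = -7*d - 32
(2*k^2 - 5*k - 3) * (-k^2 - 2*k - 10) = -2*k^4 + k^3 - 7*k^2 + 56*k + 30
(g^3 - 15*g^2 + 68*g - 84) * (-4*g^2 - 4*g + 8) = -4*g^5 + 56*g^4 - 204*g^3 - 56*g^2 + 880*g - 672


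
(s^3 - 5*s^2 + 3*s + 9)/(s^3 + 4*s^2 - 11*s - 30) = (s^2 - 2*s - 3)/(s^2 + 7*s + 10)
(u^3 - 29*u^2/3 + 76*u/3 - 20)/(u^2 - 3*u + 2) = (u^2 - 23*u/3 + 10)/(u - 1)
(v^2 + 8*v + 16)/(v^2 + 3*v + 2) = (v^2 + 8*v + 16)/(v^2 + 3*v + 2)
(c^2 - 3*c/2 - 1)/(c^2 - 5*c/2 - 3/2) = (c - 2)/(c - 3)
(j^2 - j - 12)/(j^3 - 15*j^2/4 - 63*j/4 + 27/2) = 4*(j - 4)/(4*j^2 - 27*j + 18)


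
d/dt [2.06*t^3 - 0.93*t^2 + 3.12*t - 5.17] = 6.18*t^2 - 1.86*t + 3.12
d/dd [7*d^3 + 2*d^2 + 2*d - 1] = 21*d^2 + 4*d + 2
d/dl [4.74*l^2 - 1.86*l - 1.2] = 9.48*l - 1.86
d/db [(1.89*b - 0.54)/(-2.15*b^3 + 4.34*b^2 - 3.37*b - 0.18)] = (8.127*b^3 - 11.6856*b^2 + 4.6872*b - 2.16)/(4.6225*b^6 - 18.662*b^5 + 33.3266*b^4 - 28.4776*b^3 + 9.7945*b^2 + 1.2132*b + 0.0324)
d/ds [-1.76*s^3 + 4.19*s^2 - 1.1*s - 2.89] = -5.28*s^2 + 8.38*s - 1.1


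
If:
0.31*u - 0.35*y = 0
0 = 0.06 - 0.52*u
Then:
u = 0.12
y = 0.10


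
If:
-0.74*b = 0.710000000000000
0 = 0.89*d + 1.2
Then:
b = -0.96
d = -1.35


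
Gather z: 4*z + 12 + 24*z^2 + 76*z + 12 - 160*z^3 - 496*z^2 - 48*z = -160*z^3 - 472*z^2 + 32*z + 24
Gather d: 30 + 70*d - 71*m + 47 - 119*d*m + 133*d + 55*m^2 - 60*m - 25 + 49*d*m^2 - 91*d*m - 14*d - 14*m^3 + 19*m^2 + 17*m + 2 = d*(49*m^2 - 210*m + 189) - 14*m^3 + 74*m^2 - 114*m + 54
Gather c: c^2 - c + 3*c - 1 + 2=c^2 + 2*c + 1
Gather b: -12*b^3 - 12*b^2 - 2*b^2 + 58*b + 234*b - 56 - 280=-12*b^3 - 14*b^2 + 292*b - 336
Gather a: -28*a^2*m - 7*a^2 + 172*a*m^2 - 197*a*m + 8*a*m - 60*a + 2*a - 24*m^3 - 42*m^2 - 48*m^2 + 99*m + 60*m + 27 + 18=a^2*(-28*m - 7) + a*(172*m^2 - 189*m - 58) - 24*m^3 - 90*m^2 + 159*m + 45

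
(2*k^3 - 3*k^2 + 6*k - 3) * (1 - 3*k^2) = -6*k^5 + 9*k^4 - 16*k^3 + 6*k^2 + 6*k - 3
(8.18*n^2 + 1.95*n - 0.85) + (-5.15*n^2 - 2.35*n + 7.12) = 3.03*n^2 - 0.4*n + 6.27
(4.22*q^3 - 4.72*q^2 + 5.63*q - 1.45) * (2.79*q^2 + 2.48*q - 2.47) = 11.7738*q^5 - 2.7032*q^4 - 6.4213*q^3 + 21.5753*q^2 - 17.5021*q + 3.5815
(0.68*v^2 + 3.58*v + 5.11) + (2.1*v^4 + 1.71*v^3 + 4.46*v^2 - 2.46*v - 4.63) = 2.1*v^4 + 1.71*v^3 + 5.14*v^2 + 1.12*v + 0.48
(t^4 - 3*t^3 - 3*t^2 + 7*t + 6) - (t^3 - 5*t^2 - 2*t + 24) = t^4 - 4*t^3 + 2*t^2 + 9*t - 18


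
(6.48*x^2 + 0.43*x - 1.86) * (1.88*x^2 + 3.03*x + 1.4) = 12.1824*x^4 + 20.4428*x^3 + 6.8781*x^2 - 5.0338*x - 2.604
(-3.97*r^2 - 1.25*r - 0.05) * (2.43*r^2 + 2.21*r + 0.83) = -9.6471*r^4 - 11.8112*r^3 - 6.1791*r^2 - 1.148*r - 0.0415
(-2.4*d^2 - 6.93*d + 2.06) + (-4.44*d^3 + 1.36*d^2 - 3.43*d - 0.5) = -4.44*d^3 - 1.04*d^2 - 10.36*d + 1.56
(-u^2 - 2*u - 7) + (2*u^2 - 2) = u^2 - 2*u - 9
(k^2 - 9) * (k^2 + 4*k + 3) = k^4 + 4*k^3 - 6*k^2 - 36*k - 27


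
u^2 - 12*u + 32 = (u - 8)*(u - 4)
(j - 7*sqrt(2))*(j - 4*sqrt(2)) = j^2 - 11*sqrt(2)*j + 56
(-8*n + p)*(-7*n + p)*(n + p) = 56*n^3 + 41*n^2*p - 14*n*p^2 + p^3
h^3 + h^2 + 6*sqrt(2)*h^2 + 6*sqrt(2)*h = h*(h + 1)*(h + 6*sqrt(2))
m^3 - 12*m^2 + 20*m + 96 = (m - 8)*(m - 6)*(m + 2)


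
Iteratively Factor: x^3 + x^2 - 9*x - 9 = (x - 3)*(x^2 + 4*x + 3) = (x - 3)*(x + 3)*(x + 1)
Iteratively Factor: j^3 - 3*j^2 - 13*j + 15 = (j - 5)*(j^2 + 2*j - 3) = (j - 5)*(j + 3)*(j - 1)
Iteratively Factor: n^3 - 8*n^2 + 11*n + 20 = (n - 5)*(n^2 - 3*n - 4) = (n - 5)*(n + 1)*(n - 4)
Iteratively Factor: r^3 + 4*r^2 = (r)*(r^2 + 4*r) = r*(r + 4)*(r)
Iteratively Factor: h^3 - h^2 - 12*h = (h)*(h^2 - h - 12) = h*(h + 3)*(h - 4)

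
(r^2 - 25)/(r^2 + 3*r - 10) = (r - 5)/(r - 2)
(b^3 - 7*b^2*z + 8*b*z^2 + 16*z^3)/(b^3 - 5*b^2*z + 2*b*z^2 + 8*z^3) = (-b + 4*z)/(-b + 2*z)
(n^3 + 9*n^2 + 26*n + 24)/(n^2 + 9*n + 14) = (n^2 + 7*n + 12)/(n + 7)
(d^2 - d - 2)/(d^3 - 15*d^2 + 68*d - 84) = (d + 1)/(d^2 - 13*d + 42)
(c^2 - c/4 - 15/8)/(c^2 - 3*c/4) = (4*c^2 - c - 15/2)/(c*(4*c - 3))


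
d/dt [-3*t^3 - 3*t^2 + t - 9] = -9*t^2 - 6*t + 1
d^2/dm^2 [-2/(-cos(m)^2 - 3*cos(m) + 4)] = 2*(-4*sin(m)^4 + 27*sin(m)^2 - 3*cos(m)/4 - 9*cos(3*m)/4 + 3)/((cos(m) - 1)^3*(cos(m) + 4)^3)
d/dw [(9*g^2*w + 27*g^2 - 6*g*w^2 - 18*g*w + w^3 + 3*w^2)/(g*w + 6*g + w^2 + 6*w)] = (-(g + 2*w + 6)*(9*g^2*w + 27*g^2 - 6*g*w^2 - 18*g*w + w^3 + 3*w^2) + 3*(g*w + 6*g + w^2 + 6*w)*(3*g^2 - 4*g*w - 6*g + w^2 + 2*w))/(g*w + 6*g + w^2 + 6*w)^2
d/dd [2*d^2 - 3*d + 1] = 4*d - 3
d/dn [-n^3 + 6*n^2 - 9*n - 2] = -3*n^2 + 12*n - 9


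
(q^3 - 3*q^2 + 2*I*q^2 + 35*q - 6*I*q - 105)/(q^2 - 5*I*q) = q - 3 + 7*I - 21*I/q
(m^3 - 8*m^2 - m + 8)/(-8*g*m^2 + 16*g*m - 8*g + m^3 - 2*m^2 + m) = (-m^2 + 7*m + 8)/(8*g*m - 8*g - m^2 + m)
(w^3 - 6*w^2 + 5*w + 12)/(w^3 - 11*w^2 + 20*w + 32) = (w - 3)/(w - 8)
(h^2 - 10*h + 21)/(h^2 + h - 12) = (h - 7)/(h + 4)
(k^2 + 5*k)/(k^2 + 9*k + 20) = k/(k + 4)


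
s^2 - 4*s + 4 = (s - 2)^2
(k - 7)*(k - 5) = k^2 - 12*k + 35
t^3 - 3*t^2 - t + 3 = (t - 3)*(t - 1)*(t + 1)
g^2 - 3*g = g*(g - 3)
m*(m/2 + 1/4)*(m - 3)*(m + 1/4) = m^4/2 - 9*m^3/8 - 17*m^2/16 - 3*m/16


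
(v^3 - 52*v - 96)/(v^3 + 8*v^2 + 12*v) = (v - 8)/v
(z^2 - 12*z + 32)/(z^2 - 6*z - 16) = (z - 4)/(z + 2)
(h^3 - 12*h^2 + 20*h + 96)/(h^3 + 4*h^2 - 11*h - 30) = (h^2 - 14*h + 48)/(h^2 + 2*h - 15)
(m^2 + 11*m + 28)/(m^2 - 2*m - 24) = (m + 7)/(m - 6)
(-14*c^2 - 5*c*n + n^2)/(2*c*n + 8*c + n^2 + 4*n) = (-7*c + n)/(n + 4)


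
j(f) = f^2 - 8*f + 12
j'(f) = 2*f - 8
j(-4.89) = 75.03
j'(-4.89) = -17.78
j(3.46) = -3.71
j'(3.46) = -1.08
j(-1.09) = 21.91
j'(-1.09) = -10.18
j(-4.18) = 62.91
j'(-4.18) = -16.36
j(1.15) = 4.12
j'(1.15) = -5.70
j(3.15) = -3.28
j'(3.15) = -1.70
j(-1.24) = 23.46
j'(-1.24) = -10.48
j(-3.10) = 46.41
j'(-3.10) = -14.20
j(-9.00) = 165.00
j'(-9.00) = -26.00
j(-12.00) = 252.00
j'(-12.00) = -32.00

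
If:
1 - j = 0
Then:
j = 1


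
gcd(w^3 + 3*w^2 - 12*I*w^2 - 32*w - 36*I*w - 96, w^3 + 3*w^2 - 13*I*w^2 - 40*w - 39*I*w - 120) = w^2 + w*(3 - 8*I) - 24*I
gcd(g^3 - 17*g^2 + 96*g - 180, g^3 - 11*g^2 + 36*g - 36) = g - 6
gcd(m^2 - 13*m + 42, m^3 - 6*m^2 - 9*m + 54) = m - 6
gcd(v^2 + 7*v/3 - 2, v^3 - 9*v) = v + 3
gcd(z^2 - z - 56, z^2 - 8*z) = z - 8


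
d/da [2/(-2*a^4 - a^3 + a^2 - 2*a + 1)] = 2*(8*a^3 + 3*a^2 - 2*a + 2)/(2*a^4 + a^3 - a^2 + 2*a - 1)^2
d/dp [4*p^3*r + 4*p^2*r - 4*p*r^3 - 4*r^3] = 4*r*(3*p^2 + 2*p - r^2)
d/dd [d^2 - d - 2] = 2*d - 1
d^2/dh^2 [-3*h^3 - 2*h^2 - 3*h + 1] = -18*h - 4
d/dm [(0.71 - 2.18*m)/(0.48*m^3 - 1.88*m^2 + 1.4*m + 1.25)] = (2.0928*m^3 - 5.1208*m^2 + 2.6696*m - 3.719)/(0.2304*m^6 - 1.8048*m^5 + 4.8784*m^4 - 4.064*m^3 - 2.74*m^2 + 3.5*m + 1.5625)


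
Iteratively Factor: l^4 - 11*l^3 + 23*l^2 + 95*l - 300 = (l - 5)*(l^3 - 6*l^2 - 7*l + 60) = (l - 5)^2*(l^2 - l - 12) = (l - 5)^2*(l - 4)*(l + 3)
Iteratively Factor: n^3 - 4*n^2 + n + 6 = (n - 3)*(n^2 - n - 2) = (n - 3)*(n - 2)*(n + 1)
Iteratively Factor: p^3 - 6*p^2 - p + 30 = (p + 2)*(p^2 - 8*p + 15) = (p - 3)*(p + 2)*(p - 5)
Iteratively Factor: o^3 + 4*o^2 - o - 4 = (o - 1)*(o^2 + 5*o + 4) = (o - 1)*(o + 1)*(o + 4)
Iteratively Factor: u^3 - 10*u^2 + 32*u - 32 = (u - 2)*(u^2 - 8*u + 16) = (u - 4)*(u - 2)*(u - 4)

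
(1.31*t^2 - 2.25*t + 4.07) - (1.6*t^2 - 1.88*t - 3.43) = -0.29*t^2 - 0.37*t + 7.5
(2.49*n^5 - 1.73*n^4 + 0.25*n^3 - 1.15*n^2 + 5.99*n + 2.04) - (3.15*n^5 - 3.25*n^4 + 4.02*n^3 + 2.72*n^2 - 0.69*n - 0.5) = -0.66*n^5 + 1.52*n^4 - 3.77*n^3 - 3.87*n^2 + 6.68*n + 2.54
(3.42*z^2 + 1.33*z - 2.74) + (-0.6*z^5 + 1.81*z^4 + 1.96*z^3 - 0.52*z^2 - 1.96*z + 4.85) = -0.6*z^5 + 1.81*z^4 + 1.96*z^3 + 2.9*z^2 - 0.63*z + 2.11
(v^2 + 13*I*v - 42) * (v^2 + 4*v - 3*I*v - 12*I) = v^4 + 4*v^3 + 10*I*v^3 - 3*v^2 + 40*I*v^2 - 12*v + 126*I*v + 504*I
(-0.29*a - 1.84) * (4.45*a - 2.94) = -1.2905*a^2 - 7.3354*a + 5.4096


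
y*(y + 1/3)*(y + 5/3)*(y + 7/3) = y^4 + 13*y^3/3 + 47*y^2/9 + 35*y/27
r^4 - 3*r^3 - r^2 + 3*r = r*(r - 3)*(r - 1)*(r + 1)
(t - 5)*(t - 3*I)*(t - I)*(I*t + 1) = I*t^4 + 5*t^3 - 5*I*t^3 - 25*t^2 - 7*I*t^2 - 3*t + 35*I*t + 15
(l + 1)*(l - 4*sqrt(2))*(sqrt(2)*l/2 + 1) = sqrt(2)*l^3/2 - 3*l^2 + sqrt(2)*l^2/2 - 4*sqrt(2)*l - 3*l - 4*sqrt(2)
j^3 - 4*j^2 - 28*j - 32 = (j - 8)*(j + 2)^2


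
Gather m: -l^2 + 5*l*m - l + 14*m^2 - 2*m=-l^2 - l + 14*m^2 + m*(5*l - 2)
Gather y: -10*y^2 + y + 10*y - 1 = -10*y^2 + 11*y - 1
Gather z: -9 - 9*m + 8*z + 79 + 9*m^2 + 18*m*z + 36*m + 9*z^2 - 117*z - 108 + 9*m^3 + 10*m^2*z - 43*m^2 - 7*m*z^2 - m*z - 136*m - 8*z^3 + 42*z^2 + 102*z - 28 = 9*m^3 - 34*m^2 - 109*m - 8*z^3 + z^2*(51 - 7*m) + z*(10*m^2 + 17*m - 7) - 66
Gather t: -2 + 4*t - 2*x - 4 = 4*t - 2*x - 6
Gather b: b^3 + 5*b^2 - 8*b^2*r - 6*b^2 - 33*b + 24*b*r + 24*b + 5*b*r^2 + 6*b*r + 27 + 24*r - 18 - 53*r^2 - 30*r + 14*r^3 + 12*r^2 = b^3 + b^2*(-8*r - 1) + b*(5*r^2 + 30*r - 9) + 14*r^3 - 41*r^2 - 6*r + 9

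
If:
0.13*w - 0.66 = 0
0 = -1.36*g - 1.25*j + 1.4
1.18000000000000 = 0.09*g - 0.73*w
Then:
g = 54.29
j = -57.95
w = 5.08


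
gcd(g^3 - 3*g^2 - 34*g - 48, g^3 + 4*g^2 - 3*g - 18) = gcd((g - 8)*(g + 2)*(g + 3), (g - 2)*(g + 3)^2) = g + 3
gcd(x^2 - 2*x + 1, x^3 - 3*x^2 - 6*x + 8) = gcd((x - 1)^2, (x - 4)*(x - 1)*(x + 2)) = x - 1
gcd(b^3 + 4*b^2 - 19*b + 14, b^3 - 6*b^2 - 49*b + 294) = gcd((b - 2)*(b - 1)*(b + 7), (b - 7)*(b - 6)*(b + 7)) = b + 7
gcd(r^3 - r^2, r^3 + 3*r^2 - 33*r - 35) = 1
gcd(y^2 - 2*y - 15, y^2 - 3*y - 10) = y - 5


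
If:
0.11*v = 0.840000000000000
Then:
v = 7.64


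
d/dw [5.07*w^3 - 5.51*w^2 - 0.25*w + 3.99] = 15.21*w^2 - 11.02*w - 0.25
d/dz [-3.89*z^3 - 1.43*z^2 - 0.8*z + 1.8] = -11.67*z^2 - 2.86*z - 0.8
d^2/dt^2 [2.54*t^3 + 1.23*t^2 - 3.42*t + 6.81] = 15.24*t + 2.46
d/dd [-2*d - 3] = -2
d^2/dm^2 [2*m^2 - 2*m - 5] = 4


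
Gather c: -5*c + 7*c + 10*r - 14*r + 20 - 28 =2*c - 4*r - 8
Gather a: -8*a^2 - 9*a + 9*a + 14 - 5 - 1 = 8 - 8*a^2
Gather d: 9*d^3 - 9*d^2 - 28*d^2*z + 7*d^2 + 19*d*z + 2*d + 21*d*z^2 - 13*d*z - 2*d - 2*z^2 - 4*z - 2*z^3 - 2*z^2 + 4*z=9*d^3 + d^2*(-28*z - 2) + d*(21*z^2 + 6*z) - 2*z^3 - 4*z^2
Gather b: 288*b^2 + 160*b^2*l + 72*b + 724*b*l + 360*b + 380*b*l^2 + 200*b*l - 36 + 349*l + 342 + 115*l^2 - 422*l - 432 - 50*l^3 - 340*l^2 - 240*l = b^2*(160*l + 288) + b*(380*l^2 + 924*l + 432) - 50*l^3 - 225*l^2 - 313*l - 126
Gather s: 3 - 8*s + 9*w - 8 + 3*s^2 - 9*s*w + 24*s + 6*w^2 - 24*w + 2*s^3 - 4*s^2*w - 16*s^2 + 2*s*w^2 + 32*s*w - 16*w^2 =2*s^3 + s^2*(-4*w - 13) + s*(2*w^2 + 23*w + 16) - 10*w^2 - 15*w - 5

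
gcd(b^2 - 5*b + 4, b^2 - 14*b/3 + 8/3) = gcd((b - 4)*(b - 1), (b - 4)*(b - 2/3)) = b - 4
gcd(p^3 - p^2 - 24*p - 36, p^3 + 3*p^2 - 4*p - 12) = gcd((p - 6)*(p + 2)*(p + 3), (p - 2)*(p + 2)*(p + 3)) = p^2 + 5*p + 6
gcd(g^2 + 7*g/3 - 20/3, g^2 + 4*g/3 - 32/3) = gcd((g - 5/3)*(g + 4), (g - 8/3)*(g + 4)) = g + 4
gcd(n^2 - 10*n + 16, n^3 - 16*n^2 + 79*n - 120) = n - 8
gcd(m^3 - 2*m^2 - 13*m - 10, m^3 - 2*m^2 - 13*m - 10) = m^3 - 2*m^2 - 13*m - 10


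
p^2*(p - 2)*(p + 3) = p^4 + p^3 - 6*p^2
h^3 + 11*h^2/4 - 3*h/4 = h*(h - 1/4)*(h + 3)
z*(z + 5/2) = z^2 + 5*z/2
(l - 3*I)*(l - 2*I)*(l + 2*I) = l^3 - 3*I*l^2 + 4*l - 12*I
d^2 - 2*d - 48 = (d - 8)*(d + 6)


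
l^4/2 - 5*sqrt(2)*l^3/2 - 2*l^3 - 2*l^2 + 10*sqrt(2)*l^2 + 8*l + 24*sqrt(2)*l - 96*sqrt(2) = (l/2 + sqrt(2))*(l - 4)*(l - 4*sqrt(2))*(l - 3*sqrt(2))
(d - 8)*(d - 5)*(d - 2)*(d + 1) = d^4 - 14*d^3 + 51*d^2 - 14*d - 80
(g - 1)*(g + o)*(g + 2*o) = g^3 + 3*g^2*o - g^2 + 2*g*o^2 - 3*g*o - 2*o^2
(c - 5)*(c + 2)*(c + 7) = c^3 + 4*c^2 - 31*c - 70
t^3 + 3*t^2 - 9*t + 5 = (t - 1)^2*(t + 5)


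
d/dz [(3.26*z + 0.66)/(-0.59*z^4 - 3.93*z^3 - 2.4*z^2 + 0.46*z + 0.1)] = (5.7702*z^4 + 27.1812*z^3 + 15.6054*z^2 + 3.168*z + 0.0224)/(0.3481*z^8 + 4.6374*z^7 + 18.2769*z^6 + 18.3212*z^5 + 2.0264*z^4 - 2.994*z^3 - 0.2684*z^2 + 0.092*z + 0.01)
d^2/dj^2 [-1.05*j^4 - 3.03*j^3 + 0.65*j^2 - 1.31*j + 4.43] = -12.6*j^2 - 18.18*j + 1.3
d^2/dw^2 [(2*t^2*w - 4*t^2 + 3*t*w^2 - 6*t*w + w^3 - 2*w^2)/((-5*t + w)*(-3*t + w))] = 2*t*(915*t^4 + 585*t^3*w - 1366*t^3 - 495*t^2*w^2 + 366*t^2*w + 75*t*w^3 + 78*t*w^2 - 22*w^3)/(3375*t^6 - 5400*t^5*w + 3555*t^4*w^2 - 1232*t^3*w^3 + 237*t^2*w^4 - 24*t*w^5 + w^6)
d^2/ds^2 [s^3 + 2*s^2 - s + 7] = 6*s + 4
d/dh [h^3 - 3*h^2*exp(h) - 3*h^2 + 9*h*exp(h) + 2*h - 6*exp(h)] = -3*h^2*exp(h) + 3*h^2 + 3*h*exp(h) - 6*h + 3*exp(h) + 2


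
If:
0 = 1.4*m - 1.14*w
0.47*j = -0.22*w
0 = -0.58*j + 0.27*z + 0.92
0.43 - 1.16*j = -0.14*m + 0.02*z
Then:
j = 0.34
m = -0.60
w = -0.74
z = -2.67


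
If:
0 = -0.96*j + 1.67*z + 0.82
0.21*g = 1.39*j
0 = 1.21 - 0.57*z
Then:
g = 30.10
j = 4.55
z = 2.12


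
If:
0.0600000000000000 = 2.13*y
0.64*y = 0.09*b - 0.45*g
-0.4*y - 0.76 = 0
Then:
No Solution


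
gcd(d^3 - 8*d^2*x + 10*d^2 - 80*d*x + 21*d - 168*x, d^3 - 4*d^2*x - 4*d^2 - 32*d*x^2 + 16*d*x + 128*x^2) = -d + 8*x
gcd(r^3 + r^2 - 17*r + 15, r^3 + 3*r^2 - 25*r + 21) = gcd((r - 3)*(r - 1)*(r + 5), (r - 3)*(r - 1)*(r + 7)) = r^2 - 4*r + 3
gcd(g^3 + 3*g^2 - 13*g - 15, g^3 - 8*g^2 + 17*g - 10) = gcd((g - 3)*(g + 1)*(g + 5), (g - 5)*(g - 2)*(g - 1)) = 1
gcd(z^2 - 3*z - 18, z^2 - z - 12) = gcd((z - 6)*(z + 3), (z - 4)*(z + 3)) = z + 3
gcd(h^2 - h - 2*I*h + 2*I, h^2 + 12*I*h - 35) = 1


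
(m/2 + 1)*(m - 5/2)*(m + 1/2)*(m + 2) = m^4/2 + m^3 - 21*m^2/8 - 13*m/2 - 5/2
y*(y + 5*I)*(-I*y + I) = -I*y^3 + 5*y^2 + I*y^2 - 5*y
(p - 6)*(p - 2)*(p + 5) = p^3 - 3*p^2 - 28*p + 60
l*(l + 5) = l^2 + 5*l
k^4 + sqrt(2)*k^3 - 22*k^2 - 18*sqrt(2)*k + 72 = (k - 3*sqrt(2))*(k - sqrt(2))*(k + 2*sqrt(2))*(k + 3*sqrt(2))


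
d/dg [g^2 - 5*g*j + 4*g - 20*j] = 2*g - 5*j + 4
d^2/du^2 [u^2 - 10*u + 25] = 2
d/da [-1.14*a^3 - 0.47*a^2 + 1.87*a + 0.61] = -3.42*a^2 - 0.94*a + 1.87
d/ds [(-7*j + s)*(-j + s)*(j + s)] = -j^2 - 14*j*s + 3*s^2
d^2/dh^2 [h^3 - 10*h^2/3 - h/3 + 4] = 6*h - 20/3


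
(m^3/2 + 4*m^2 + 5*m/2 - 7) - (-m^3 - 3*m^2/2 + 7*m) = 3*m^3/2 + 11*m^2/2 - 9*m/2 - 7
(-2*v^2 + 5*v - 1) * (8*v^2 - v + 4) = -16*v^4 + 42*v^3 - 21*v^2 + 21*v - 4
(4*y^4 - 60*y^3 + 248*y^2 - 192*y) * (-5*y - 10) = -20*y^5 + 260*y^4 - 640*y^3 - 1520*y^2 + 1920*y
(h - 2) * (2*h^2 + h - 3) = 2*h^3 - 3*h^2 - 5*h + 6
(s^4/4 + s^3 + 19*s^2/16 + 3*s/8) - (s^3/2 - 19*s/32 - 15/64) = s^4/4 + s^3/2 + 19*s^2/16 + 31*s/32 + 15/64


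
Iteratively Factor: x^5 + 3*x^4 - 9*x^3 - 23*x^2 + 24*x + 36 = (x + 3)*(x^4 - 9*x^2 + 4*x + 12) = (x + 3)^2*(x^3 - 3*x^2 + 4) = (x + 1)*(x + 3)^2*(x^2 - 4*x + 4) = (x - 2)*(x + 1)*(x + 3)^2*(x - 2)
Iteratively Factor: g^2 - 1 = (g + 1)*(g - 1)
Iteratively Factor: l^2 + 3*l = (l)*(l + 3)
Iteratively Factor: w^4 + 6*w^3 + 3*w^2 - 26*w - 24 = (w + 4)*(w^3 + 2*w^2 - 5*w - 6) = (w + 1)*(w + 4)*(w^2 + w - 6) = (w + 1)*(w + 3)*(w + 4)*(w - 2)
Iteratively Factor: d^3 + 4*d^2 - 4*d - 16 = (d - 2)*(d^2 + 6*d + 8) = (d - 2)*(d + 4)*(d + 2)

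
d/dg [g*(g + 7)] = 2*g + 7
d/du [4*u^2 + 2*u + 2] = 8*u + 2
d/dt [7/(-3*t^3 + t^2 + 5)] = 7*t*(9*t - 2)/(-3*t^3 + t^2 + 5)^2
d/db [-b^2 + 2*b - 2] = 2 - 2*b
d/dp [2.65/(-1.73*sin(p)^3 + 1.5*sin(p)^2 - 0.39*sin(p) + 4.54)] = (13.7535*sin(p)^2 - 7.95*sin(p) + 1.0335)*cos(p)/(1.73*sin(p)^3 - 1.5*sin(p)^2 + 0.39*sin(p) - 4.54)^2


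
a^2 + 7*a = a*(a + 7)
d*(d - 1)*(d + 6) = d^3 + 5*d^2 - 6*d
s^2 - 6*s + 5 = (s - 5)*(s - 1)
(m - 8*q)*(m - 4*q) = m^2 - 12*m*q + 32*q^2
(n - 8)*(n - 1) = n^2 - 9*n + 8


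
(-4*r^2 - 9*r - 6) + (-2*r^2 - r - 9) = -6*r^2 - 10*r - 15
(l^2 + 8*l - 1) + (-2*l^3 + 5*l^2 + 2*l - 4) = -2*l^3 + 6*l^2 + 10*l - 5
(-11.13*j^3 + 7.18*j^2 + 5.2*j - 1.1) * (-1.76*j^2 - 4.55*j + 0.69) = 19.5888*j^5 + 38.0047*j^4 - 49.5007*j^3 - 16.7698*j^2 + 8.593*j - 0.759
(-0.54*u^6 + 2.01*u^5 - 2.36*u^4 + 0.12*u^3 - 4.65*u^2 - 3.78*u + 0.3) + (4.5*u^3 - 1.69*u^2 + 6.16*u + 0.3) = -0.54*u^6 + 2.01*u^5 - 2.36*u^4 + 4.62*u^3 - 6.34*u^2 + 2.38*u + 0.6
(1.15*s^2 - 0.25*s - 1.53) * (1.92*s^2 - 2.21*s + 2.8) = 2.208*s^4 - 3.0215*s^3 + 0.8349*s^2 + 2.6813*s - 4.284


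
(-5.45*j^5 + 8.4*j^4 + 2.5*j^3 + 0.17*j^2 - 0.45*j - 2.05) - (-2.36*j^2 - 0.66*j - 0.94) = -5.45*j^5 + 8.4*j^4 + 2.5*j^3 + 2.53*j^2 + 0.21*j - 1.11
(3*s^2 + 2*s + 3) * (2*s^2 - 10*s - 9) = 6*s^4 - 26*s^3 - 41*s^2 - 48*s - 27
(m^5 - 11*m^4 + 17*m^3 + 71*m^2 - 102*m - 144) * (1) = m^5 - 11*m^4 + 17*m^3 + 71*m^2 - 102*m - 144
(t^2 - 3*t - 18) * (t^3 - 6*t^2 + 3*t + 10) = t^5 - 9*t^4 + 3*t^3 + 109*t^2 - 84*t - 180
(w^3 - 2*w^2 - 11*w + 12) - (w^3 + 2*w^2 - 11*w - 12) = 24 - 4*w^2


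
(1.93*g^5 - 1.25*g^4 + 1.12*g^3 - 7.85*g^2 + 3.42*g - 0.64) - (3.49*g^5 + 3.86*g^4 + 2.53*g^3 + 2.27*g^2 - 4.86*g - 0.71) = -1.56*g^5 - 5.11*g^4 - 1.41*g^3 - 10.12*g^2 + 8.28*g + 0.07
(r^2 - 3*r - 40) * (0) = 0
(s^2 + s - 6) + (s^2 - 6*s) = 2*s^2 - 5*s - 6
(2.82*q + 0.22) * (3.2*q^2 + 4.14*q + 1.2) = 9.024*q^3 + 12.3788*q^2 + 4.2948*q + 0.264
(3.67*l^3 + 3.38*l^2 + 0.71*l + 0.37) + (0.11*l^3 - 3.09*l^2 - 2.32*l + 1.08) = 3.78*l^3 + 0.29*l^2 - 1.61*l + 1.45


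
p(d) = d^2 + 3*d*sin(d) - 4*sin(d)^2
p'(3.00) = -1.37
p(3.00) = 10.19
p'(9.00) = -2.36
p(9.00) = 91.45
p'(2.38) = 5.66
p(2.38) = 8.69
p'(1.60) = 6.29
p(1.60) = 3.36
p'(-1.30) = -4.47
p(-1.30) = 1.73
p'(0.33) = 0.12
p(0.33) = 0.01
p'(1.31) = 4.54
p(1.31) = 1.78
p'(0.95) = 2.21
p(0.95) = 0.57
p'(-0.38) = -0.18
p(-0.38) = 0.02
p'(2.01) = 7.25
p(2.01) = 6.22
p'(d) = 3*d*cos(d) + 2*d - 8*sin(d)*cos(d) + 3*sin(d)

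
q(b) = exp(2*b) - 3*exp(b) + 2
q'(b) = 2*exp(2*b) - 3*exp(b)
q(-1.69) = 1.48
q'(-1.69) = -0.49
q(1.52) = 9.19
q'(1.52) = 28.09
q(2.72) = 186.90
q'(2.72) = 415.34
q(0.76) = 0.16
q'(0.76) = 2.73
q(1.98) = 32.73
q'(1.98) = 83.19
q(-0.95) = 0.99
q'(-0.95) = -0.86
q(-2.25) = 1.69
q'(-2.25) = -0.29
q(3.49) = 978.56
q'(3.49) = 2051.48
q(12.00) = 26488633867.47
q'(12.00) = 52977755995.31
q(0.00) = 0.00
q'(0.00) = -1.00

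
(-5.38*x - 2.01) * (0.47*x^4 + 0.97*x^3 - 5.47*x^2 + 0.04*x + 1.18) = -2.5286*x^5 - 6.1633*x^4 + 27.4789*x^3 + 10.7795*x^2 - 6.4288*x - 2.3718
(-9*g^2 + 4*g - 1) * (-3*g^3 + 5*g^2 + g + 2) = 27*g^5 - 57*g^4 + 14*g^3 - 19*g^2 + 7*g - 2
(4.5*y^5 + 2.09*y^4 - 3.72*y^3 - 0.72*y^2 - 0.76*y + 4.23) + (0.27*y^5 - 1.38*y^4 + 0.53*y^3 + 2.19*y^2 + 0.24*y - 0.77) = 4.77*y^5 + 0.71*y^4 - 3.19*y^3 + 1.47*y^2 - 0.52*y + 3.46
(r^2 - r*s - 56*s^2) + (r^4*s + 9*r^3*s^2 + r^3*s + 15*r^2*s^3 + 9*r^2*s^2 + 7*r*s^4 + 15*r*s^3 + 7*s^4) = r^4*s + 9*r^3*s^2 + r^3*s + 15*r^2*s^3 + 9*r^2*s^2 + r^2 + 7*r*s^4 + 15*r*s^3 - r*s + 7*s^4 - 56*s^2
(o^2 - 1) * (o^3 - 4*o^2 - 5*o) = o^5 - 4*o^4 - 6*o^3 + 4*o^2 + 5*o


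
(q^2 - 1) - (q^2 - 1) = 0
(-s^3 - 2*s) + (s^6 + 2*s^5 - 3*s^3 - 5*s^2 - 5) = s^6 + 2*s^5 - 4*s^3 - 5*s^2 - 2*s - 5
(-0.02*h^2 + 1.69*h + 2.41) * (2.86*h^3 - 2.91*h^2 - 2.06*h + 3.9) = -0.0572*h^5 + 4.8916*h^4 + 2.0159*h^3 - 10.5725*h^2 + 1.6264*h + 9.399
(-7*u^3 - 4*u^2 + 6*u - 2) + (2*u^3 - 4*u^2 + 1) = -5*u^3 - 8*u^2 + 6*u - 1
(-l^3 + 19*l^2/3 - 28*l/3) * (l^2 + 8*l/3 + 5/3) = -l^5 + 11*l^4/3 + 53*l^3/9 - 43*l^2/3 - 140*l/9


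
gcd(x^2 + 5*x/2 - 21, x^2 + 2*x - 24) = x + 6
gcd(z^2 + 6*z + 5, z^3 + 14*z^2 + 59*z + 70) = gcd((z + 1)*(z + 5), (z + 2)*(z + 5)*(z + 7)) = z + 5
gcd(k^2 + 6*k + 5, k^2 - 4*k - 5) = k + 1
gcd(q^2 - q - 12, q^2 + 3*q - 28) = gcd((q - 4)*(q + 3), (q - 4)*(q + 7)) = q - 4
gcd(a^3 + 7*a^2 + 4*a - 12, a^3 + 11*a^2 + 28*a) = 1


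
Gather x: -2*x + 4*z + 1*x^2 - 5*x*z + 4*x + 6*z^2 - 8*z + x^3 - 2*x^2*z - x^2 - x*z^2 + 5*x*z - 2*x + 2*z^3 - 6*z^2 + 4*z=x^3 - 2*x^2*z - x*z^2 + 2*z^3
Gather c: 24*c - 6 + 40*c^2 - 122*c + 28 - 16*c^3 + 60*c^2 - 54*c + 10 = -16*c^3 + 100*c^2 - 152*c + 32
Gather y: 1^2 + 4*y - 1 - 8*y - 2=-4*y - 2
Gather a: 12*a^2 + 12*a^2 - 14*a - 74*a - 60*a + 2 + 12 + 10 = 24*a^2 - 148*a + 24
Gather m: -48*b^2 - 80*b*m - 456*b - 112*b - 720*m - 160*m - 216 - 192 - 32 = -48*b^2 - 568*b + m*(-80*b - 880) - 440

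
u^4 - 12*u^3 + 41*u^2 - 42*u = u*(u - 7)*(u - 3)*(u - 2)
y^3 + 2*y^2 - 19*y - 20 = (y - 4)*(y + 1)*(y + 5)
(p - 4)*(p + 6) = p^2 + 2*p - 24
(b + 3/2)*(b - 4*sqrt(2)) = b^2 - 4*sqrt(2)*b + 3*b/2 - 6*sqrt(2)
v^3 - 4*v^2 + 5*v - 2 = (v - 2)*(v - 1)^2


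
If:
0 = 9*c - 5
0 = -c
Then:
No Solution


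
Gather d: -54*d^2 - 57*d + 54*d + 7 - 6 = -54*d^2 - 3*d + 1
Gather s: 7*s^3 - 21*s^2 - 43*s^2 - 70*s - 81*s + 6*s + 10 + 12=7*s^3 - 64*s^2 - 145*s + 22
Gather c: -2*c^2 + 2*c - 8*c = -2*c^2 - 6*c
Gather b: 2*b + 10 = 2*b + 10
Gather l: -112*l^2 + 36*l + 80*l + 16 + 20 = -112*l^2 + 116*l + 36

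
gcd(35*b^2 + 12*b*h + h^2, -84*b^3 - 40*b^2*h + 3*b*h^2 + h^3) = 7*b + h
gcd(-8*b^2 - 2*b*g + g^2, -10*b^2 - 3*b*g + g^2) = 2*b + g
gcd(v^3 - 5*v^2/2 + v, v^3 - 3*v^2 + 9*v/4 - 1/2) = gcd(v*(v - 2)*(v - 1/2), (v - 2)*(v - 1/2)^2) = v^2 - 5*v/2 + 1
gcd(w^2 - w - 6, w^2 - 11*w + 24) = w - 3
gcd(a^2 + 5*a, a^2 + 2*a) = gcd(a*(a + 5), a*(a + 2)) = a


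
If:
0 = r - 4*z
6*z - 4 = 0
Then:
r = 8/3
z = 2/3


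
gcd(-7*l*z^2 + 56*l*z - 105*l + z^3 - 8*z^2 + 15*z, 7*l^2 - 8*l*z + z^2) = -7*l + z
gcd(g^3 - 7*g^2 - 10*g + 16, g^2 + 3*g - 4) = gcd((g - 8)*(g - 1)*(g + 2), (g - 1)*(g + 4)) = g - 1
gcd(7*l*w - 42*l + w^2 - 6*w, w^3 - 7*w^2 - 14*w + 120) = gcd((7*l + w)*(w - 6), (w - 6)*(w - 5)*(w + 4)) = w - 6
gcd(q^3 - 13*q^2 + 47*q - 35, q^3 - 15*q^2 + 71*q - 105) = q^2 - 12*q + 35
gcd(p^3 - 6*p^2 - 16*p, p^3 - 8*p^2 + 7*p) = p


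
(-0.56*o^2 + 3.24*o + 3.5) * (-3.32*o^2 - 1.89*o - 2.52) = 1.8592*o^4 - 9.6984*o^3 - 16.3324*o^2 - 14.7798*o - 8.82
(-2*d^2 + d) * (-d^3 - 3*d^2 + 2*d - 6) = 2*d^5 + 5*d^4 - 7*d^3 + 14*d^2 - 6*d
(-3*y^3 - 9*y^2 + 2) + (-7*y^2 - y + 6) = -3*y^3 - 16*y^2 - y + 8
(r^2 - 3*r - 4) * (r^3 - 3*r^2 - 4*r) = r^5 - 6*r^4 + r^3 + 24*r^2 + 16*r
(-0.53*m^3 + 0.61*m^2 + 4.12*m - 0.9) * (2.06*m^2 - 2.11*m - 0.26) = -1.0918*m^5 + 2.3749*m^4 + 7.3379*m^3 - 10.7058*m^2 + 0.8278*m + 0.234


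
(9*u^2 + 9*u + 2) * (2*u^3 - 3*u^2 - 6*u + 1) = 18*u^5 - 9*u^4 - 77*u^3 - 51*u^2 - 3*u + 2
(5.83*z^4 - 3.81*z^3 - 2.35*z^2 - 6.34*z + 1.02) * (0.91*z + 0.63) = 5.3053*z^5 + 0.2058*z^4 - 4.5388*z^3 - 7.2499*z^2 - 3.066*z + 0.6426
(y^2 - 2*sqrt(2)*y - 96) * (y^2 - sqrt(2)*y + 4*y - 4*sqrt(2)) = y^4 - 3*sqrt(2)*y^3 + 4*y^3 - 92*y^2 - 12*sqrt(2)*y^2 - 368*y + 96*sqrt(2)*y + 384*sqrt(2)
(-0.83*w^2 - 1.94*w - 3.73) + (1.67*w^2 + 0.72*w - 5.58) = 0.84*w^2 - 1.22*w - 9.31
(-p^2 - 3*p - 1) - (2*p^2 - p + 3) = -3*p^2 - 2*p - 4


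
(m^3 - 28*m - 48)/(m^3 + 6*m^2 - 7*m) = (m^3 - 28*m - 48)/(m*(m^2 + 6*m - 7))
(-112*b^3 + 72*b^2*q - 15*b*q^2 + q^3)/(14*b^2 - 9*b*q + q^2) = (16*b^2 - 8*b*q + q^2)/(-2*b + q)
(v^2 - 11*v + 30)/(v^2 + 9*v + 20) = (v^2 - 11*v + 30)/(v^2 + 9*v + 20)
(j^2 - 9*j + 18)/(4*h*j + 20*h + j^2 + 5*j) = (j^2 - 9*j + 18)/(4*h*j + 20*h + j^2 + 5*j)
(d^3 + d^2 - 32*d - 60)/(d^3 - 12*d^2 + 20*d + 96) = (d + 5)/(d - 8)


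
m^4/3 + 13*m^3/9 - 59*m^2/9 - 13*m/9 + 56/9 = (m/3 + 1/3)*(m - 8/3)*(m - 1)*(m + 7)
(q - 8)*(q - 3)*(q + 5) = q^3 - 6*q^2 - 31*q + 120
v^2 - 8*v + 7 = (v - 7)*(v - 1)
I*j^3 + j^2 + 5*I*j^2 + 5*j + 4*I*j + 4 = (j + 4)*(j - I)*(I*j + I)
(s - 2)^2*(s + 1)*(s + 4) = s^4 + s^3 - 12*s^2 + 4*s + 16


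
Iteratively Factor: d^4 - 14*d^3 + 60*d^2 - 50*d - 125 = (d + 1)*(d^3 - 15*d^2 + 75*d - 125) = (d - 5)*(d + 1)*(d^2 - 10*d + 25) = (d - 5)^2*(d + 1)*(d - 5)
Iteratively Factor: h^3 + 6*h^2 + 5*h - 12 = (h + 3)*(h^2 + 3*h - 4) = (h + 3)*(h + 4)*(h - 1)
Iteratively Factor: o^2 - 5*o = (o)*(o - 5)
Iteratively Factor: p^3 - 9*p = (p + 3)*(p^2 - 3*p) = p*(p + 3)*(p - 3)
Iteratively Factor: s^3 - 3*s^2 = (s)*(s^2 - 3*s) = s^2*(s - 3)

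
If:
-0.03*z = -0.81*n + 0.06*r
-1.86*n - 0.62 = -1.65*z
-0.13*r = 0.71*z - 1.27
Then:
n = 0.41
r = 5.17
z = 0.84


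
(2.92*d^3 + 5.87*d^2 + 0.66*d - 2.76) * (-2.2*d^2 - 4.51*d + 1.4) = -6.424*d^5 - 26.0832*d^4 - 23.8377*d^3 + 11.3134*d^2 + 13.3716*d - 3.864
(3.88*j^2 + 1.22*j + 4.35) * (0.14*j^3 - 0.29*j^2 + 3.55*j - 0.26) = 0.5432*j^5 - 0.9544*j^4 + 14.0292*j^3 + 2.0607*j^2 + 15.1253*j - 1.131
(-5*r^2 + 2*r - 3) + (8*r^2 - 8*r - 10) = 3*r^2 - 6*r - 13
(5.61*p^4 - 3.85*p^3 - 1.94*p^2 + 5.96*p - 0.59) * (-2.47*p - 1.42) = -13.8567*p^5 + 1.5433*p^4 + 10.2588*p^3 - 11.9664*p^2 - 7.0059*p + 0.8378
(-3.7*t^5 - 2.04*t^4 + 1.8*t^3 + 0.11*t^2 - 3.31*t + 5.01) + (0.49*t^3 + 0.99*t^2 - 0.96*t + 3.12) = -3.7*t^5 - 2.04*t^4 + 2.29*t^3 + 1.1*t^2 - 4.27*t + 8.13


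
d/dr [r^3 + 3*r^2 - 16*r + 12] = 3*r^2 + 6*r - 16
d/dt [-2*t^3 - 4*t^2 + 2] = 2*t*(-3*t - 4)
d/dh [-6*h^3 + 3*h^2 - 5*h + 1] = -18*h^2 + 6*h - 5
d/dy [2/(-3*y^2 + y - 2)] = 2*(6*y - 1)/(3*y^2 - y + 2)^2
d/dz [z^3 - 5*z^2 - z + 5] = 3*z^2 - 10*z - 1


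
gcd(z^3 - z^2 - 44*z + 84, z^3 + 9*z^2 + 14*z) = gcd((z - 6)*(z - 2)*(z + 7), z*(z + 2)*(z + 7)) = z + 7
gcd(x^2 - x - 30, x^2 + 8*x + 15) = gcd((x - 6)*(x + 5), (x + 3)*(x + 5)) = x + 5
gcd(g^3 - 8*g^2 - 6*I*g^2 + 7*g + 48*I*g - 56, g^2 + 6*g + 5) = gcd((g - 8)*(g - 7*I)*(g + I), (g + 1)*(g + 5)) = 1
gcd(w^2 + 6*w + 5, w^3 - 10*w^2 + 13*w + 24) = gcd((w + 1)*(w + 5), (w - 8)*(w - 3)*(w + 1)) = w + 1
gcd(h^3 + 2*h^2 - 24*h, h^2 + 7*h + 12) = 1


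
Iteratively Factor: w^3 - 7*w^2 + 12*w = (w - 3)*(w^2 - 4*w) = w*(w - 3)*(w - 4)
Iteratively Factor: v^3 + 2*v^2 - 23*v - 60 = (v + 4)*(v^2 - 2*v - 15) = (v - 5)*(v + 4)*(v + 3)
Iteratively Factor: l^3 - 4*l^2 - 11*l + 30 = (l + 3)*(l^2 - 7*l + 10) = (l - 5)*(l + 3)*(l - 2)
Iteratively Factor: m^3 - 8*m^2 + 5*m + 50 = (m + 2)*(m^2 - 10*m + 25) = (m - 5)*(m + 2)*(m - 5)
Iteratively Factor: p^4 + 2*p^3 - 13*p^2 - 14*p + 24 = (p - 3)*(p^3 + 5*p^2 + 2*p - 8) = (p - 3)*(p + 4)*(p^2 + p - 2) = (p - 3)*(p + 2)*(p + 4)*(p - 1)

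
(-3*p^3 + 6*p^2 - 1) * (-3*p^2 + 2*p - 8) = 9*p^5 - 24*p^4 + 36*p^3 - 45*p^2 - 2*p + 8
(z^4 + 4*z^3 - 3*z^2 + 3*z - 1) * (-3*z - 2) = -3*z^5 - 14*z^4 + z^3 - 3*z^2 - 3*z + 2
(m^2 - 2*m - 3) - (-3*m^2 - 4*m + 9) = 4*m^2 + 2*m - 12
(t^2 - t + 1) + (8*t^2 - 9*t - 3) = 9*t^2 - 10*t - 2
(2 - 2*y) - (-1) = 3 - 2*y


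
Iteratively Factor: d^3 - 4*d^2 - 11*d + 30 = (d - 5)*(d^2 + d - 6) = (d - 5)*(d + 3)*(d - 2)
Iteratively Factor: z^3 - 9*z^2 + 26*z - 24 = (z - 3)*(z^2 - 6*z + 8) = (z - 4)*(z - 3)*(z - 2)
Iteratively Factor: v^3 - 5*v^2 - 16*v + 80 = (v - 5)*(v^2 - 16) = (v - 5)*(v - 4)*(v + 4)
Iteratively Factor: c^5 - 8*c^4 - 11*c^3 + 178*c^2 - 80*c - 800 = (c - 4)*(c^4 - 4*c^3 - 27*c^2 + 70*c + 200) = (c - 4)*(c + 4)*(c^3 - 8*c^2 + 5*c + 50) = (c - 5)*(c - 4)*(c + 4)*(c^2 - 3*c - 10) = (c - 5)*(c - 4)*(c + 2)*(c + 4)*(c - 5)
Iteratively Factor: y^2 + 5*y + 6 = (y + 3)*(y + 2)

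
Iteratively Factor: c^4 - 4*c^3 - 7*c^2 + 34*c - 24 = (c - 2)*(c^3 - 2*c^2 - 11*c + 12) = (c - 4)*(c - 2)*(c^2 + 2*c - 3) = (c - 4)*(c - 2)*(c - 1)*(c + 3)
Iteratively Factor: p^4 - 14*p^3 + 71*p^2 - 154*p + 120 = (p - 2)*(p^3 - 12*p^2 + 47*p - 60) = (p - 5)*(p - 2)*(p^2 - 7*p + 12) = (p - 5)*(p - 4)*(p - 2)*(p - 3)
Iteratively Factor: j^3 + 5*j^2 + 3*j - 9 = (j + 3)*(j^2 + 2*j - 3) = (j + 3)^2*(j - 1)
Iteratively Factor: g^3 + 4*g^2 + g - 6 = (g + 2)*(g^2 + 2*g - 3) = (g - 1)*(g + 2)*(g + 3)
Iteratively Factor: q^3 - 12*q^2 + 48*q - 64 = (q - 4)*(q^2 - 8*q + 16) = (q - 4)^2*(q - 4)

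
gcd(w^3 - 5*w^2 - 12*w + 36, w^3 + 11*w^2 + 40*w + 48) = w + 3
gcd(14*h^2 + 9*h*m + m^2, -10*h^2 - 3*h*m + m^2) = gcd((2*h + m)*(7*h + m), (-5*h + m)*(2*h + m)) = 2*h + m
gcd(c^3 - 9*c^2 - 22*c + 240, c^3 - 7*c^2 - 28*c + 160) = c^2 - 3*c - 40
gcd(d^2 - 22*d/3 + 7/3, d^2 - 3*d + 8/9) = d - 1/3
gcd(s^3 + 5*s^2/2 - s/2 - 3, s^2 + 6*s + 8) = s + 2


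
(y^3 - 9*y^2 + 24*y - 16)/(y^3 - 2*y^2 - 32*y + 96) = (y - 1)/(y + 6)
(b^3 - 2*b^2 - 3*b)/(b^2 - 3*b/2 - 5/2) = 2*b*(b - 3)/(2*b - 5)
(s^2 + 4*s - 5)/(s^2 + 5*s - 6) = (s + 5)/(s + 6)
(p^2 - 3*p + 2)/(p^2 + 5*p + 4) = (p^2 - 3*p + 2)/(p^2 + 5*p + 4)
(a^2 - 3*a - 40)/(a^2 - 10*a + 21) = (a^2 - 3*a - 40)/(a^2 - 10*a + 21)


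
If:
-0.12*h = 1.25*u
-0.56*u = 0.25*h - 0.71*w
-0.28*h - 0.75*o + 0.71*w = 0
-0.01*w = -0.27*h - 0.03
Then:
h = -0.11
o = 0.01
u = 0.01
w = -0.03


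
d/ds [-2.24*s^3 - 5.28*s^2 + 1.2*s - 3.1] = -6.72*s^2 - 10.56*s + 1.2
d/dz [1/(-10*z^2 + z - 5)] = (20*z - 1)/(10*z^2 - z + 5)^2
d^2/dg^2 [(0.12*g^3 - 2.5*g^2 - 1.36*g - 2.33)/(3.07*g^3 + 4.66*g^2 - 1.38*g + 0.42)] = (-3.5527136788005e-15*g^7 - 50.5579879999999*g^6 - 73.8568319999997*g^5 - 445.664532*g^4 - 590.962792*g^3 - 194.372724*g^2 + 124.026156*g - 2.212464)/(28.934443*g^9 + 131.760102*g^8 + 160.98159*g^7 - 5.38526599999999*g^6 - 36.311436*g^5 + 43.308936*g^4 - 17.209044*g^3 + 4.865616*g^2 - 0.730296*g + 0.074088)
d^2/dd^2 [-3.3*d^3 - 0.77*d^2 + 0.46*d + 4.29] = -19.8*d - 1.54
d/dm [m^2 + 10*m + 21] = 2*m + 10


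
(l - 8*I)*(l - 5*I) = l^2 - 13*I*l - 40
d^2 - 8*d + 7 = (d - 7)*(d - 1)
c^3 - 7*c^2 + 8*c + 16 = (c - 4)^2*(c + 1)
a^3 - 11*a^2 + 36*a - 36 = (a - 6)*(a - 3)*(a - 2)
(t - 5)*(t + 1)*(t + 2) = t^3 - 2*t^2 - 13*t - 10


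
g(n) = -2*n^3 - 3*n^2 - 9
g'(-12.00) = -792.00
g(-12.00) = 3015.00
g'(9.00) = -540.00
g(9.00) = -1710.00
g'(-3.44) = -50.36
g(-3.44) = 36.91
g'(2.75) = -61.88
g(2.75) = -73.28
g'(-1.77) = -8.18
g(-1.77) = -7.31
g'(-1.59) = -5.63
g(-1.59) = -8.54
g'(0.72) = -7.43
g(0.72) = -11.30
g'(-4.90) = -114.66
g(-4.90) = 154.27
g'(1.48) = -22.02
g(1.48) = -22.05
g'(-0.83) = 0.85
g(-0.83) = -9.92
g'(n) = -6*n^2 - 6*n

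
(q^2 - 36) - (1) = q^2 - 37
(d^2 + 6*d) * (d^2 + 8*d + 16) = d^4 + 14*d^3 + 64*d^2 + 96*d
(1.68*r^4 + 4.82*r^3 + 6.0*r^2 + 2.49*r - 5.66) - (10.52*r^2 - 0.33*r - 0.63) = 1.68*r^4 + 4.82*r^3 - 4.52*r^2 + 2.82*r - 5.03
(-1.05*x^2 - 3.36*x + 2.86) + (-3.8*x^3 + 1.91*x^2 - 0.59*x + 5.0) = -3.8*x^3 + 0.86*x^2 - 3.95*x + 7.86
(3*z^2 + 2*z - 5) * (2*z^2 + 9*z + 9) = 6*z^4 + 31*z^3 + 35*z^2 - 27*z - 45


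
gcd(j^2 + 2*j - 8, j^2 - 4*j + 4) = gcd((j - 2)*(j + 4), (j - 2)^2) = j - 2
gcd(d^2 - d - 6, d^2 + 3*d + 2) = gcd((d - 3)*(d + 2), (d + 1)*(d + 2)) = d + 2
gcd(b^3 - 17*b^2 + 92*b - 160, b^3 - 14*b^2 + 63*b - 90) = b - 5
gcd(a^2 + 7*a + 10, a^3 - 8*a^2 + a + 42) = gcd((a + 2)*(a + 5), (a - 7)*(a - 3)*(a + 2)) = a + 2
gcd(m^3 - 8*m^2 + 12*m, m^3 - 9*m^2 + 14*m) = m^2 - 2*m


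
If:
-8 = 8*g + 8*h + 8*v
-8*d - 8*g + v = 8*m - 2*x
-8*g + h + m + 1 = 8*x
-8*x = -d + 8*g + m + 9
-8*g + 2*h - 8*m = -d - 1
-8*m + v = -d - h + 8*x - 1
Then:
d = 15909/6349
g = -8543/6349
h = -46821/6349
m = -380/6349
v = 49015/6349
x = 6873/12698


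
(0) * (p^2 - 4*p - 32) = 0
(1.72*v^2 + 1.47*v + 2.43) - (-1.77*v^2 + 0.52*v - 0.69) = 3.49*v^2 + 0.95*v + 3.12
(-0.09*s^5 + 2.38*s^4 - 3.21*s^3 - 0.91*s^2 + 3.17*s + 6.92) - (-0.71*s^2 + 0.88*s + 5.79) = -0.09*s^5 + 2.38*s^4 - 3.21*s^3 - 0.2*s^2 + 2.29*s + 1.13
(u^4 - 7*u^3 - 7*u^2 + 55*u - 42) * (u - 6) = u^5 - 13*u^4 + 35*u^3 + 97*u^2 - 372*u + 252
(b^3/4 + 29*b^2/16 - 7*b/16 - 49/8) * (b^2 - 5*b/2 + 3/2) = b^5/4 + 19*b^4/16 - 147*b^3/32 - 37*b^2/16 + 469*b/32 - 147/16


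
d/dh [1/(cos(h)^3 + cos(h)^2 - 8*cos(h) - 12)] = (3*cos(h) - 4)*sin(h)/((cos(h) - 3)^2*(cos(h) + 2)^3)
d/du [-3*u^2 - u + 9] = -6*u - 1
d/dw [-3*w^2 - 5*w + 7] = -6*w - 5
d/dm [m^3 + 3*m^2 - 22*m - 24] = 3*m^2 + 6*m - 22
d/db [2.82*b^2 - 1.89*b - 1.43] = 5.64*b - 1.89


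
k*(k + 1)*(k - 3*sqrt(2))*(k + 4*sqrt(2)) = k^4 + k^3 + sqrt(2)*k^3 - 24*k^2 + sqrt(2)*k^2 - 24*k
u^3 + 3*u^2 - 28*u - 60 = (u - 5)*(u + 2)*(u + 6)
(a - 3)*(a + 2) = a^2 - a - 6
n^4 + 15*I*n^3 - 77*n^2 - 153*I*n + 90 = (n + I)*(n + 3*I)*(n + 5*I)*(n + 6*I)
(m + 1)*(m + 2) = m^2 + 3*m + 2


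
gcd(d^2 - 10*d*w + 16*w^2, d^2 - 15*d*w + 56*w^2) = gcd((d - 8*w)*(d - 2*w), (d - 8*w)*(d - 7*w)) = -d + 8*w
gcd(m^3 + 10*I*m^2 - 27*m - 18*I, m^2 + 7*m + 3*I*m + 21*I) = m + 3*I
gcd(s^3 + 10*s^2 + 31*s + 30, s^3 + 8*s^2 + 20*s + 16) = s + 2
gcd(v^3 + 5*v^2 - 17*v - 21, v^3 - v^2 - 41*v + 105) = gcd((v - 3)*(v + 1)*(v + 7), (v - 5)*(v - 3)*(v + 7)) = v^2 + 4*v - 21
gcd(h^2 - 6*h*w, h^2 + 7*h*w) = h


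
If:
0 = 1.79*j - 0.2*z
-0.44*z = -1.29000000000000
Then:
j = 0.33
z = 2.93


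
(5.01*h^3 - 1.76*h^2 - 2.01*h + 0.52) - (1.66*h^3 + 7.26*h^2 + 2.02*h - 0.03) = 3.35*h^3 - 9.02*h^2 - 4.03*h + 0.55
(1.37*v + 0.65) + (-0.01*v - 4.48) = 1.36*v - 3.83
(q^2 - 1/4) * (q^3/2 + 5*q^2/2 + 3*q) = q^5/2 + 5*q^4/2 + 23*q^3/8 - 5*q^2/8 - 3*q/4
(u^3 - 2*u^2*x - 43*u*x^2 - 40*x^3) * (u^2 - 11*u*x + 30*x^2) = u^5 - 13*u^4*x + 9*u^3*x^2 + 373*u^2*x^3 - 850*u*x^4 - 1200*x^5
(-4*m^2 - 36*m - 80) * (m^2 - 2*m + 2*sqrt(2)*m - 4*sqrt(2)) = -4*m^4 - 28*m^3 - 8*sqrt(2)*m^3 - 56*sqrt(2)*m^2 - 8*m^2 - 16*sqrt(2)*m + 160*m + 320*sqrt(2)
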